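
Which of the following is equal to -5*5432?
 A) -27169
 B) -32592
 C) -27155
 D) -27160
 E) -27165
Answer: D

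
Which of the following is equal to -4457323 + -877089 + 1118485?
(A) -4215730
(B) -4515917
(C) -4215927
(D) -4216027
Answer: C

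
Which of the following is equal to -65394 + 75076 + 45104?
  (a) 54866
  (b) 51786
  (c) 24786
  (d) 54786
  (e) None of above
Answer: d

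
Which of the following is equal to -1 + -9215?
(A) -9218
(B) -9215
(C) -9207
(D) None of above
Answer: D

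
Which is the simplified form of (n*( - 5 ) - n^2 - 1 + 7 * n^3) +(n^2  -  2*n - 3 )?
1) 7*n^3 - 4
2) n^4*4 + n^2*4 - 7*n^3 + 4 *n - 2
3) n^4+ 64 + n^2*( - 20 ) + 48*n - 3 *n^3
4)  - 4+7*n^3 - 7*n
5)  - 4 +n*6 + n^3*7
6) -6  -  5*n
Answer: 4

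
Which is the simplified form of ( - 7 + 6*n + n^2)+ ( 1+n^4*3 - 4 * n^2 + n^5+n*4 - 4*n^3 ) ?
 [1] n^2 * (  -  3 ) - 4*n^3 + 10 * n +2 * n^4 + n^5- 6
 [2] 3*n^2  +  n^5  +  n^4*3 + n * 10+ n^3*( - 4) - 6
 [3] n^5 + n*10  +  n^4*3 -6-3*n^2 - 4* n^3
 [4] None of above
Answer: 3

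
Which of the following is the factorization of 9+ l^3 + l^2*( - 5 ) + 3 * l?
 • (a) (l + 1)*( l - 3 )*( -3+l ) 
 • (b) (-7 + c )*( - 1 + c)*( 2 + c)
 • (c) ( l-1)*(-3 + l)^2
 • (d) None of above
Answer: a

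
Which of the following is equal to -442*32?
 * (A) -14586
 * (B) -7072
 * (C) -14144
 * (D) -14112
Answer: C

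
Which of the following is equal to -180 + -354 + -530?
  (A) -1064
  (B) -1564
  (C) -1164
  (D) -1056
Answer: A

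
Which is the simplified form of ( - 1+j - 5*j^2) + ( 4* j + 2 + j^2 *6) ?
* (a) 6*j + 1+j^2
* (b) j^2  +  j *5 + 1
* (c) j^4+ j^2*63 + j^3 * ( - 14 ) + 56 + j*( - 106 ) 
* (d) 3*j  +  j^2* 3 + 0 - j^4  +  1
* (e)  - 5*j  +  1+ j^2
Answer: b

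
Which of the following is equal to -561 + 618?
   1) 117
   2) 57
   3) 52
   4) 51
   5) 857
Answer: 2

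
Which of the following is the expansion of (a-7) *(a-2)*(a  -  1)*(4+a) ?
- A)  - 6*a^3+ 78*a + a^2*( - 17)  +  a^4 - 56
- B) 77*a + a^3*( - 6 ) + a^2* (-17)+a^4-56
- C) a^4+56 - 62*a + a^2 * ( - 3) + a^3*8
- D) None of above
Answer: A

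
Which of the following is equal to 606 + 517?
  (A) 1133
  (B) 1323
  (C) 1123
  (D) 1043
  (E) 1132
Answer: C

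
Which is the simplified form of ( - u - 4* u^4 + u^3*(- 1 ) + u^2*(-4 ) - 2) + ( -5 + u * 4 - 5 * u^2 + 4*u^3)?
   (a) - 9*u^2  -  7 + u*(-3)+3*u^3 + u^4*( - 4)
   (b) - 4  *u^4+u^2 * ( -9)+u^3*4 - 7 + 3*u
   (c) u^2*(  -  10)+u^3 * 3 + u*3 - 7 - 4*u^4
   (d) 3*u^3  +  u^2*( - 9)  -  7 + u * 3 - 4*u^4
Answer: d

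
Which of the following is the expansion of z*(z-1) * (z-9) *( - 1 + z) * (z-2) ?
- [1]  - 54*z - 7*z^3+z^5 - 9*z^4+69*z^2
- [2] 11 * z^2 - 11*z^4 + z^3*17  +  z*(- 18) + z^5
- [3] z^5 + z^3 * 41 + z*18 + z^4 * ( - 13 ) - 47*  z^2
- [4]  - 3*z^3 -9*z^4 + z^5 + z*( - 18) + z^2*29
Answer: 3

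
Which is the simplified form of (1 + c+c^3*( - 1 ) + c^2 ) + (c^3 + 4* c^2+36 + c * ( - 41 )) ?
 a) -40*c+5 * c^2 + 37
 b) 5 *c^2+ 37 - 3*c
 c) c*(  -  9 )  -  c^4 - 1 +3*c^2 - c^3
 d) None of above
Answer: a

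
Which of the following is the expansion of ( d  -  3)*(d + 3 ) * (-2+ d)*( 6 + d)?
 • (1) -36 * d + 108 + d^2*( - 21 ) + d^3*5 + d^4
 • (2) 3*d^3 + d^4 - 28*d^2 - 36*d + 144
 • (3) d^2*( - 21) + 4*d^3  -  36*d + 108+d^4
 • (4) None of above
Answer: 3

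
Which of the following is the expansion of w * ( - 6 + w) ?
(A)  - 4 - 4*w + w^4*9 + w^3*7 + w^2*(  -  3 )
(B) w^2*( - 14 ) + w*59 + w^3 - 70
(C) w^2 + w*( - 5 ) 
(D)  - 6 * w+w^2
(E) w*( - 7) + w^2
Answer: D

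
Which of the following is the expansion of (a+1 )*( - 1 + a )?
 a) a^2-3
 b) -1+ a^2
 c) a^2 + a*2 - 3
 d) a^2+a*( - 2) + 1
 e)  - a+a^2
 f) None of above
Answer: b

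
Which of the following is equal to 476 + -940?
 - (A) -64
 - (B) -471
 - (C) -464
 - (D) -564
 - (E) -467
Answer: C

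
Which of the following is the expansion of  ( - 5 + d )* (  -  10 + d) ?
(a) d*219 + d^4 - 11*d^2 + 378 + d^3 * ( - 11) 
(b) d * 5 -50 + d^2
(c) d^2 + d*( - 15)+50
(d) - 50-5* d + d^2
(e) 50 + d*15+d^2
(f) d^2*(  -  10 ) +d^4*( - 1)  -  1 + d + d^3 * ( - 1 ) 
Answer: c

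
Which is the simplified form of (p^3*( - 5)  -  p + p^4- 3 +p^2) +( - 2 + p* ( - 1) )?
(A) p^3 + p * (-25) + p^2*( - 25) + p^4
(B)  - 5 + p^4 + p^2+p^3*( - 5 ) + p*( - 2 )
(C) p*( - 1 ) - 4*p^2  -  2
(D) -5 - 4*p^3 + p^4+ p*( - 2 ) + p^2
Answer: B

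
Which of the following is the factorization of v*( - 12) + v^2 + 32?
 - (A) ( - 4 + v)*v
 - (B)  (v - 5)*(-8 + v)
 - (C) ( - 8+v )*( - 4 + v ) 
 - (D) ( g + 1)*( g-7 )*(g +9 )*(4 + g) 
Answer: C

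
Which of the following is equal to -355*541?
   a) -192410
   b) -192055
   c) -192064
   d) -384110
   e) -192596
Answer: b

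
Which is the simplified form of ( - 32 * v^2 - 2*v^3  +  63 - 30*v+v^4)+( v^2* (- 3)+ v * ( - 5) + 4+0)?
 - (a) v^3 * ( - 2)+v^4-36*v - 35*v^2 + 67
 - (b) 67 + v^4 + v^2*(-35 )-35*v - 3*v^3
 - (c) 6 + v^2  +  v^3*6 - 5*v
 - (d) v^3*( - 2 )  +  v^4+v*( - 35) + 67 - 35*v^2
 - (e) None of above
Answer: d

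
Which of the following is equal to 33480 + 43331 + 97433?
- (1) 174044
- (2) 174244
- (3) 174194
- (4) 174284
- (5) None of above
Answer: 2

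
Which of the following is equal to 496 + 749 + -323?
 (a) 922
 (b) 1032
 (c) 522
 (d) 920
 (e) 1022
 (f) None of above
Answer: a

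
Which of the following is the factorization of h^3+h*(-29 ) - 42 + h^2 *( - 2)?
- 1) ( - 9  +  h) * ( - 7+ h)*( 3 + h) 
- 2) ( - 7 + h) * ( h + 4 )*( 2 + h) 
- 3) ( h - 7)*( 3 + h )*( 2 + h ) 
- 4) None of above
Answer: 3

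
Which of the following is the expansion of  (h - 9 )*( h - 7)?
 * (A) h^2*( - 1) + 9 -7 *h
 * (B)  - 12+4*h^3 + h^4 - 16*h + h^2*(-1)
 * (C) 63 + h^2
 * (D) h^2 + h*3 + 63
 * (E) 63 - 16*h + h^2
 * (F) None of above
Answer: E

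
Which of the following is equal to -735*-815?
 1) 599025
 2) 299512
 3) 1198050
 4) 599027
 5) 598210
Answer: 1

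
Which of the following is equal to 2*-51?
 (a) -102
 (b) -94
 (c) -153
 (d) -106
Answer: a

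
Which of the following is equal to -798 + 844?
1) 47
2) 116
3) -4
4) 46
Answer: 4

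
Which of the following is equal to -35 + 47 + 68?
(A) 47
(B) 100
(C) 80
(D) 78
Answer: C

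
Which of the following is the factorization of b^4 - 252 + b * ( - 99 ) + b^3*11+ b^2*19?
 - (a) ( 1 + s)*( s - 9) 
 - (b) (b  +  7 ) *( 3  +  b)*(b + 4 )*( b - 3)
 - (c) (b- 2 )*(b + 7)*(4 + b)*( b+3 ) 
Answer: b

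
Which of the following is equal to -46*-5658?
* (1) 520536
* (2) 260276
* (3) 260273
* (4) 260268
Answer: 4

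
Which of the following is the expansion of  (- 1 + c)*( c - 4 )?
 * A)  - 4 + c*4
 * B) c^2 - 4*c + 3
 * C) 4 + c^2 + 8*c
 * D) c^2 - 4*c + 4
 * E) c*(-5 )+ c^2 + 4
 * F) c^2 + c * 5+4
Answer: E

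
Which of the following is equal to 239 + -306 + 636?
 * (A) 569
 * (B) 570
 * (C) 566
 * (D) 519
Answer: A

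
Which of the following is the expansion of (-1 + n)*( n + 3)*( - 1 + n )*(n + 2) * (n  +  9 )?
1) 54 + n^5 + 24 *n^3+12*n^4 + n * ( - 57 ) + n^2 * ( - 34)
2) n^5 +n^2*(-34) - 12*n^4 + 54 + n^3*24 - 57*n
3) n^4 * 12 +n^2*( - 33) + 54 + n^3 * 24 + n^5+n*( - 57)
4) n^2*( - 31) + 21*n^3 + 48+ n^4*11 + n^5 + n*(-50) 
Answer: 1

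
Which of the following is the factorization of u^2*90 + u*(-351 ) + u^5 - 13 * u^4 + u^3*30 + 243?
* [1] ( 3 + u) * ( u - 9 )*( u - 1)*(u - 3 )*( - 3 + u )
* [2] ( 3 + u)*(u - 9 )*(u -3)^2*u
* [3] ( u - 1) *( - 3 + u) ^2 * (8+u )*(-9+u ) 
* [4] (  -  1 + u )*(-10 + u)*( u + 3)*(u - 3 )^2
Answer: 1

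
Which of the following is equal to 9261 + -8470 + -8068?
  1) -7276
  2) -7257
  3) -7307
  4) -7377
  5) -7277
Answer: 5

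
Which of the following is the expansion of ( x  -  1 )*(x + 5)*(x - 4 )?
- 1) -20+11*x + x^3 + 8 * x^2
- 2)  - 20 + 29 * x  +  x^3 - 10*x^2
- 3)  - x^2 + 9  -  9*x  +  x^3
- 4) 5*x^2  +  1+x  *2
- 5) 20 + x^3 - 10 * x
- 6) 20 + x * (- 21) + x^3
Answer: 6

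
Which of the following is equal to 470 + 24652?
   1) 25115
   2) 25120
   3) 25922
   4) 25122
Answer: 4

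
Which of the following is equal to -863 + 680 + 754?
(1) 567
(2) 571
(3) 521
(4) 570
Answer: 2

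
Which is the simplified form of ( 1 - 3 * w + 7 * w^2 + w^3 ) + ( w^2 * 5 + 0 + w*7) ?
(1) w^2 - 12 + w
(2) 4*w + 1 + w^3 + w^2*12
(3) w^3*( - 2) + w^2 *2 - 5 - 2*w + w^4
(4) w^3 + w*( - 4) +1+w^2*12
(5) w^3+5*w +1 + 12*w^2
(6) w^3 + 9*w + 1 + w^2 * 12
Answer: 2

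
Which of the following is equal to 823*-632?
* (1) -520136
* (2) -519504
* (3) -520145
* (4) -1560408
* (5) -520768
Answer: 1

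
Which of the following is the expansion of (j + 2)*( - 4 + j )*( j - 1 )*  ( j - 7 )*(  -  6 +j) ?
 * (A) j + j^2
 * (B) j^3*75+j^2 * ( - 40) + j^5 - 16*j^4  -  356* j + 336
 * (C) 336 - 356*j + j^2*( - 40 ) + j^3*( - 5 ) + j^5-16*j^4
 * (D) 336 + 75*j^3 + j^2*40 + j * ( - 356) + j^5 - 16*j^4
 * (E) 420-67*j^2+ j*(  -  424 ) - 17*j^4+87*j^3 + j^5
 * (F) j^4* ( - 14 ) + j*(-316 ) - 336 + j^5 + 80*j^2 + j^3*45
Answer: B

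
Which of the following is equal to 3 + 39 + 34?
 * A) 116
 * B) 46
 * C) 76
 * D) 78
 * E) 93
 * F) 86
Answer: C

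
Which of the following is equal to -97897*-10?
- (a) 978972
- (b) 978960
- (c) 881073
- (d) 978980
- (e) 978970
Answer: e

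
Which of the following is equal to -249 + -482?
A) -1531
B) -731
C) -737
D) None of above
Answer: B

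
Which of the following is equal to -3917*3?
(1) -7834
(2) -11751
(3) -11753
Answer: 2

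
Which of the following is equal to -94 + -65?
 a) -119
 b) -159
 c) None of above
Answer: b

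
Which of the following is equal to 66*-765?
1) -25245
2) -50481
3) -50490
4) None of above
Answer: 3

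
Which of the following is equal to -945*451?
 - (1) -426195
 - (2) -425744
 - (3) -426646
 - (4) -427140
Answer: 1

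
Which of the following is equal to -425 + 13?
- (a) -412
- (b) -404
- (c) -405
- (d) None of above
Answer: a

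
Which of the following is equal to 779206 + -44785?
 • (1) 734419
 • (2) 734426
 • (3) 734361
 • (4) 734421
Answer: 4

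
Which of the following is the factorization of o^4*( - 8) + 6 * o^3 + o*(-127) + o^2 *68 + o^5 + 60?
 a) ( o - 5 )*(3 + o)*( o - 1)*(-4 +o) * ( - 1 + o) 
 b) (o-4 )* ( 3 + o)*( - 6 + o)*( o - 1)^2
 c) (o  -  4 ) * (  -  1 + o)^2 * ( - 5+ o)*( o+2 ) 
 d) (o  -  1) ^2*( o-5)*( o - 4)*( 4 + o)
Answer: a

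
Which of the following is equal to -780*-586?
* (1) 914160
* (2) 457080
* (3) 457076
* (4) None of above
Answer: 2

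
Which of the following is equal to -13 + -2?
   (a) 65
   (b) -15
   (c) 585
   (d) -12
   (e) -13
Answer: b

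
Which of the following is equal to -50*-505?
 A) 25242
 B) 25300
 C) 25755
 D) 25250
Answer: D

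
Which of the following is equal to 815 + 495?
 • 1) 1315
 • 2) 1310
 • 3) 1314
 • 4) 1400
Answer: 2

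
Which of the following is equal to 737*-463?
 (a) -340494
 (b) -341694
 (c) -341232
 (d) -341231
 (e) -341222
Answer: d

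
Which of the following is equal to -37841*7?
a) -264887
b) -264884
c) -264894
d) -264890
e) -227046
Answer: a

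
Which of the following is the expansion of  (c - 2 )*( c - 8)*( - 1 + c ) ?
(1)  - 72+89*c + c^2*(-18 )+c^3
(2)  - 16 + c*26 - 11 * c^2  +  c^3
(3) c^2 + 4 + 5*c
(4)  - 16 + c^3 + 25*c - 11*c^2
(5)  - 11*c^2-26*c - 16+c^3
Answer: 2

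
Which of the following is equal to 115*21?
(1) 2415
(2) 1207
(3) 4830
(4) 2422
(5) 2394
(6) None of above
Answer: 1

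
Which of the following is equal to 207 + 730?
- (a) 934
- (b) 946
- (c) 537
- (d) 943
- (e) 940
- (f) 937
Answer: f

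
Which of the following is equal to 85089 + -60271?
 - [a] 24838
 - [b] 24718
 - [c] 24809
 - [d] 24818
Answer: d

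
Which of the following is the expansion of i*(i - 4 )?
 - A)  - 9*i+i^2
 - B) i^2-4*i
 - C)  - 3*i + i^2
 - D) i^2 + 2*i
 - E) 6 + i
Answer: B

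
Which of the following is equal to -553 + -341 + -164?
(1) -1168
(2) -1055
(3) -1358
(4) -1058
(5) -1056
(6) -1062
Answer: 4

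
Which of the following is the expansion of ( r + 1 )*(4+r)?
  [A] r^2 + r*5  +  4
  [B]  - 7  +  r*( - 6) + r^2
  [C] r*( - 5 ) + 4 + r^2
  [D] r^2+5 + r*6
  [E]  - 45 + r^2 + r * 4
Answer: A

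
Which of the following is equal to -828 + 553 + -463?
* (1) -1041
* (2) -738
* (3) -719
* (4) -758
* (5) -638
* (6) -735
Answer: 2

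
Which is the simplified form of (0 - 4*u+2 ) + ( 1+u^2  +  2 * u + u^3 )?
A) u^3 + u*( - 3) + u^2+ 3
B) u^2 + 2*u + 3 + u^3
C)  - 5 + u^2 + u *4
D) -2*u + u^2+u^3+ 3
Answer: D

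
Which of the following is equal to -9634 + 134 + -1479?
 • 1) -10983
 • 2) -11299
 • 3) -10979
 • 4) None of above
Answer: 3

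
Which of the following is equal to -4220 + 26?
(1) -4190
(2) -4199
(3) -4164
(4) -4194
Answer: 4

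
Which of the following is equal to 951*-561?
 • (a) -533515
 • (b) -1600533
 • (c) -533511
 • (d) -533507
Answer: c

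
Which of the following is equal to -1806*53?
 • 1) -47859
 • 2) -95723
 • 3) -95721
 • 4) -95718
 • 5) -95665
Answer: 4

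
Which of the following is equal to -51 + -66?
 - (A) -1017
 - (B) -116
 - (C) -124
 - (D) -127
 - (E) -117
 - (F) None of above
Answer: E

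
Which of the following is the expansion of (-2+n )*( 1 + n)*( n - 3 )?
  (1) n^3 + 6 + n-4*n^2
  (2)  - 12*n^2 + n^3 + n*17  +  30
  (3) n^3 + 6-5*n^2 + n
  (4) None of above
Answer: 1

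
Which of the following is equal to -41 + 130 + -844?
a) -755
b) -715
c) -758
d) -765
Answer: a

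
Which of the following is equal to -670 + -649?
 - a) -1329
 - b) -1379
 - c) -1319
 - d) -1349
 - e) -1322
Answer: c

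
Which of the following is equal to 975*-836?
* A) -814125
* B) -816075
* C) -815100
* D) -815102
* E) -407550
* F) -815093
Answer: C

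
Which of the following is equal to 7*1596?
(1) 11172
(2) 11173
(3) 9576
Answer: 1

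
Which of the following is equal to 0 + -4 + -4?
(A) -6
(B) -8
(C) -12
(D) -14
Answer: B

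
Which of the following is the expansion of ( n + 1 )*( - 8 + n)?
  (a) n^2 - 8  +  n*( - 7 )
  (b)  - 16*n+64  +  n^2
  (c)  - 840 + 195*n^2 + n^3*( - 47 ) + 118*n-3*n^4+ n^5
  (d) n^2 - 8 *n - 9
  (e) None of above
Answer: a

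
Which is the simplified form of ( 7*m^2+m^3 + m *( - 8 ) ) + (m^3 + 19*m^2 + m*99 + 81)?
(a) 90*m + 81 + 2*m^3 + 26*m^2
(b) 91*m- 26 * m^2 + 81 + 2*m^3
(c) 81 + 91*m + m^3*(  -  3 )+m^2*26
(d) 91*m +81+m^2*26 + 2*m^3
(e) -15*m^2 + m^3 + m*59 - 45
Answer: d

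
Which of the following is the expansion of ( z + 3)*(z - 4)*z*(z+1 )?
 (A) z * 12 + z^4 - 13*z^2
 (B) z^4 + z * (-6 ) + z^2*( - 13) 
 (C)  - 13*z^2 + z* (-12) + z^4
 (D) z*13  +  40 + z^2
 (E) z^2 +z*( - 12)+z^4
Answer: C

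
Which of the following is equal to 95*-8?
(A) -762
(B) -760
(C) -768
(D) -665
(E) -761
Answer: B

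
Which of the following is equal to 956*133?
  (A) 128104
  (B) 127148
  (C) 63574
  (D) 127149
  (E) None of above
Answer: B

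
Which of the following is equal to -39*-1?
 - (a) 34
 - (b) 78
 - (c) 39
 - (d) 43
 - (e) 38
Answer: c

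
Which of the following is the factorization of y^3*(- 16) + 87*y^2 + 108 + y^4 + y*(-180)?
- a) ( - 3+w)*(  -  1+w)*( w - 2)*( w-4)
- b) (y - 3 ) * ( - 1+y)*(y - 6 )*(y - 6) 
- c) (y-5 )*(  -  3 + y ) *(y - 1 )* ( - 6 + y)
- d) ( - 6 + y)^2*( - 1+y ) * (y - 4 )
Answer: b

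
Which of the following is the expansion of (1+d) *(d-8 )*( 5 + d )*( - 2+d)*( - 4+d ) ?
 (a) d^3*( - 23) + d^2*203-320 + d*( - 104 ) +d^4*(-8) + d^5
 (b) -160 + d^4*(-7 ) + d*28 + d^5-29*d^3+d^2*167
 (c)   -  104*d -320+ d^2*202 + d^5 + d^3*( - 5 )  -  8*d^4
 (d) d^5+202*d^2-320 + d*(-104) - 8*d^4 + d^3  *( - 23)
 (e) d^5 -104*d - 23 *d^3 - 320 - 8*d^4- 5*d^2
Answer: d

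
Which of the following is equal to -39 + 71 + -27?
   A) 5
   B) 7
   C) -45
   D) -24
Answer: A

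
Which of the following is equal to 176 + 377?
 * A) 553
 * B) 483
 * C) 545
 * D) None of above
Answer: A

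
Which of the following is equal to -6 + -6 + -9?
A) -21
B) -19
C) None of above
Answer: A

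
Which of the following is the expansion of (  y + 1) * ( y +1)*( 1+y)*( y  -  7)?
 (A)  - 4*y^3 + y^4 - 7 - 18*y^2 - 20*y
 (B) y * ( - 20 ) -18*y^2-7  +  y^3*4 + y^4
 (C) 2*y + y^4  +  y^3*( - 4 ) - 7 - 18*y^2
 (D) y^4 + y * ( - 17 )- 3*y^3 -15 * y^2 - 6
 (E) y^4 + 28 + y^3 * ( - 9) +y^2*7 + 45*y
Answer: A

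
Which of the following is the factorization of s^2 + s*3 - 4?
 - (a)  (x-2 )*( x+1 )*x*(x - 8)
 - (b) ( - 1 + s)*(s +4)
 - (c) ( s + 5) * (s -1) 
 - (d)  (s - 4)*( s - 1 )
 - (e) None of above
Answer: b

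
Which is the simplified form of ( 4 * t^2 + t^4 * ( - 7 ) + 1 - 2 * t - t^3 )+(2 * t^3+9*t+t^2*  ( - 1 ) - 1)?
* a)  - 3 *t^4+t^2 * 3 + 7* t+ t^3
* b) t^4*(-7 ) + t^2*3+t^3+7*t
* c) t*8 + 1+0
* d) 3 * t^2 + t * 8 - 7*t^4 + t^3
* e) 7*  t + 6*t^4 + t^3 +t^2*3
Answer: b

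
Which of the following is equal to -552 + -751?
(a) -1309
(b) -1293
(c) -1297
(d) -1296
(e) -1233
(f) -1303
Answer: f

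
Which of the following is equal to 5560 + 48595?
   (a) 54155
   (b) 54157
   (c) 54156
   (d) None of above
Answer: a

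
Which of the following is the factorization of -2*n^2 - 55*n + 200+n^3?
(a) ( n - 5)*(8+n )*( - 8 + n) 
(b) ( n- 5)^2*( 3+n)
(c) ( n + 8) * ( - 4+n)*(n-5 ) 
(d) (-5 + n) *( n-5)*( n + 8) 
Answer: d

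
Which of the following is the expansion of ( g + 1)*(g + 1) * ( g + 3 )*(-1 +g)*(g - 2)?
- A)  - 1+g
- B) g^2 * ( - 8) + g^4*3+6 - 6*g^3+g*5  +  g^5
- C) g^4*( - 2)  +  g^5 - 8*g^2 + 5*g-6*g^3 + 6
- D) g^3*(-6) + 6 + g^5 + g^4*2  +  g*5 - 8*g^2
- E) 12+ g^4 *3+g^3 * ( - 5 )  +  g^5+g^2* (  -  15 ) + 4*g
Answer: D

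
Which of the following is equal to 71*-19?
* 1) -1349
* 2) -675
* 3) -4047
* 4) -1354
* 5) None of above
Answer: 1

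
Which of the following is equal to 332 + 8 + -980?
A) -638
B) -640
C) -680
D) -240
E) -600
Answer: B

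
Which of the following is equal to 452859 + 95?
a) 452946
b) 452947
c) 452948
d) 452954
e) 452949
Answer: d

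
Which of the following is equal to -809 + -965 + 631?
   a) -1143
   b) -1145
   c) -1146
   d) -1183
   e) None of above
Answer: a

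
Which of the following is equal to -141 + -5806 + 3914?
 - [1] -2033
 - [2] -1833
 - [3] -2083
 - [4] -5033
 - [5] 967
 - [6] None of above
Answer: 1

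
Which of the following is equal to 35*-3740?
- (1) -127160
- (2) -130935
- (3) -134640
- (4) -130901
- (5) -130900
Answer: 5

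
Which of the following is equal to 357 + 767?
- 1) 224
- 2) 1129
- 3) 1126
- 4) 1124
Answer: 4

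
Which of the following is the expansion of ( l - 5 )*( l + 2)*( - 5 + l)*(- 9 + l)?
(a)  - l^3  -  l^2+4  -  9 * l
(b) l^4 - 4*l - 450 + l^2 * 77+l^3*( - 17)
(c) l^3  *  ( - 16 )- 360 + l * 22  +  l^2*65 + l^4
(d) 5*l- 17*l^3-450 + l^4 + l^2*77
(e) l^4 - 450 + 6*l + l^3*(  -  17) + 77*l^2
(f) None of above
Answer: d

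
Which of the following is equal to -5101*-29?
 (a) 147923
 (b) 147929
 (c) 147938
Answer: b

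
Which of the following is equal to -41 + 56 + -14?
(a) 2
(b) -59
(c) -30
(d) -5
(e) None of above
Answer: e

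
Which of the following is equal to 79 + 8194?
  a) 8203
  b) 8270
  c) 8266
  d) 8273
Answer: d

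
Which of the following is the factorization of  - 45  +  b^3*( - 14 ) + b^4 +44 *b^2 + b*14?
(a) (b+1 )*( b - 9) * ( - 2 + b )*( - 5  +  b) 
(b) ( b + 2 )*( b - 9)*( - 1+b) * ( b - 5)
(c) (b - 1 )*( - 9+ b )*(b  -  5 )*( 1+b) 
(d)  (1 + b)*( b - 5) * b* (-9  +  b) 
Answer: c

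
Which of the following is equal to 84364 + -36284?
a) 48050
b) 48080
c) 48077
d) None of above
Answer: b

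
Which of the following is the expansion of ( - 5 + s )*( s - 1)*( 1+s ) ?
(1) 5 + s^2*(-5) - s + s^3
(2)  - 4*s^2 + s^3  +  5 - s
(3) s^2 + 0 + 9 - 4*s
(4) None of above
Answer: 1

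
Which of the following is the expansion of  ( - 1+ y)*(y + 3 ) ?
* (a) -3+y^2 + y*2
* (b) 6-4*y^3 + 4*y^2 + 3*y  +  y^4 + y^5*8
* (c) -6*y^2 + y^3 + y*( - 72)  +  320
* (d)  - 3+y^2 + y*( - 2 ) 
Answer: a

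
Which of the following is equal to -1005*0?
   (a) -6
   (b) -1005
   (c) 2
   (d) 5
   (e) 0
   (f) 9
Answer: e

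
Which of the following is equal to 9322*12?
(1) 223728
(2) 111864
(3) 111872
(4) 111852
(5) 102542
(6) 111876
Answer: 2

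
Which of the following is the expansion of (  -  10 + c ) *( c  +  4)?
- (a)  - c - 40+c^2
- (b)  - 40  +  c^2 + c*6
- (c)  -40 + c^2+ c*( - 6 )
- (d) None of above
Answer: c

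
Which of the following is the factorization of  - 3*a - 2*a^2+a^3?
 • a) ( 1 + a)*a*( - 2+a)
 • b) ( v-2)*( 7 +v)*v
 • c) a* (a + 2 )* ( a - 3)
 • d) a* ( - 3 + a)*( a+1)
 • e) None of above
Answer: d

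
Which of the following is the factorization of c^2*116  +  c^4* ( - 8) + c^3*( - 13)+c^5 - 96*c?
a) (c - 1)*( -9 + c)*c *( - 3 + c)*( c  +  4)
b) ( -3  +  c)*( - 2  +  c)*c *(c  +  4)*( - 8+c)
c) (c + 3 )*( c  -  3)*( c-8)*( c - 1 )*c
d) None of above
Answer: d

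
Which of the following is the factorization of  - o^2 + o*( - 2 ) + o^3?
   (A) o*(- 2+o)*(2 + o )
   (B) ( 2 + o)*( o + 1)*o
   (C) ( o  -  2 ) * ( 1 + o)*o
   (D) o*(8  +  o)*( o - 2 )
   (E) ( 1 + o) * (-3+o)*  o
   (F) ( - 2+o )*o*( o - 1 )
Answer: C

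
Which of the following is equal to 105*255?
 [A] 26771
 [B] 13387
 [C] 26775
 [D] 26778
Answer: C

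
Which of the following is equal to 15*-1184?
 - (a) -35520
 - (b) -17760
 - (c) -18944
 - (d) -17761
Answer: b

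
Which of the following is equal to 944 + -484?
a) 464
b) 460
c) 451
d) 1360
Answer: b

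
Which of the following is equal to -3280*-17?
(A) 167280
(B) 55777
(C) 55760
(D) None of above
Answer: C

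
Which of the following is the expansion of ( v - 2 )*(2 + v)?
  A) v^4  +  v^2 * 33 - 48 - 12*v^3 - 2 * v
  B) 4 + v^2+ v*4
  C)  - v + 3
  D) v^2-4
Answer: D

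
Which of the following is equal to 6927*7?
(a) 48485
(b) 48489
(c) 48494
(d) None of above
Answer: b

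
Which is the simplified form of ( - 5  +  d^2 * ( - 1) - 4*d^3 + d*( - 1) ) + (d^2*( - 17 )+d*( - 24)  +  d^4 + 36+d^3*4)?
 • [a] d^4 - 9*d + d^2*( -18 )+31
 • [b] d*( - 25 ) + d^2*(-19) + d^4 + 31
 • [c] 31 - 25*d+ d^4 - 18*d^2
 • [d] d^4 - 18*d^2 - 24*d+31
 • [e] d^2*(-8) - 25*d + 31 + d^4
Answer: c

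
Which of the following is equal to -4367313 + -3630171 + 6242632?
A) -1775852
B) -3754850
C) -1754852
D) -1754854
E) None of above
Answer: C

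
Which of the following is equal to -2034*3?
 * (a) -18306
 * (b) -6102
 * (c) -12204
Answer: b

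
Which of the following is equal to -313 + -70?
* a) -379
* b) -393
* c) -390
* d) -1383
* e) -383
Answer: e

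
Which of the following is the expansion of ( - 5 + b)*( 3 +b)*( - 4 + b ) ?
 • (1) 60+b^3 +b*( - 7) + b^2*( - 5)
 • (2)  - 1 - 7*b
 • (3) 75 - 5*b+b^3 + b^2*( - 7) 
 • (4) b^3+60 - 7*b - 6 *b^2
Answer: 4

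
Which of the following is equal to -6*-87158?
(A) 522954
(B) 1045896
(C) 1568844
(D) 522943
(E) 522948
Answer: E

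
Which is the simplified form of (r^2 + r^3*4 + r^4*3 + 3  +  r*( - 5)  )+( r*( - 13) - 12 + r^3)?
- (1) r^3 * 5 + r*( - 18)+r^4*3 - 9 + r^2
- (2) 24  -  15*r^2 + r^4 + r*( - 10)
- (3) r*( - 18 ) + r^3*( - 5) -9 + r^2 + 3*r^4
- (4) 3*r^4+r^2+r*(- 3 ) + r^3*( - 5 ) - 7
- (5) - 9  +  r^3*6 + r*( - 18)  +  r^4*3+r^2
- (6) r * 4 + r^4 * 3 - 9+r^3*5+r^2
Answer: 1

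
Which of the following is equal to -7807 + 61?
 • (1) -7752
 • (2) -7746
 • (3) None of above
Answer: 2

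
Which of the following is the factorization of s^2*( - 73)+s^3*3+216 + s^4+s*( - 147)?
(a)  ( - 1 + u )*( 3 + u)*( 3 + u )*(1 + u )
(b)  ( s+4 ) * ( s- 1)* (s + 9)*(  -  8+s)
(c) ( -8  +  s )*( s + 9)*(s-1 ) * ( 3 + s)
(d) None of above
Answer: c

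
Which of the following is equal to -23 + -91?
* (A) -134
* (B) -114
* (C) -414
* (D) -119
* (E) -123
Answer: B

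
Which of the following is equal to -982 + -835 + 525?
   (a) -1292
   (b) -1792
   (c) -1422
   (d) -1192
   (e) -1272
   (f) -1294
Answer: a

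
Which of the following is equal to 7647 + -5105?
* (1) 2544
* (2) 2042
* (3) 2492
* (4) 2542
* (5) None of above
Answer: 4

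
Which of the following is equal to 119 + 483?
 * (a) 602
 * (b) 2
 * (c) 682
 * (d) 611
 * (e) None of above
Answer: a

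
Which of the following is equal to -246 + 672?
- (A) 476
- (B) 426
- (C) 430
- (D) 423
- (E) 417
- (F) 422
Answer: B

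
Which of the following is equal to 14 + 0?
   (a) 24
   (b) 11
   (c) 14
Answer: c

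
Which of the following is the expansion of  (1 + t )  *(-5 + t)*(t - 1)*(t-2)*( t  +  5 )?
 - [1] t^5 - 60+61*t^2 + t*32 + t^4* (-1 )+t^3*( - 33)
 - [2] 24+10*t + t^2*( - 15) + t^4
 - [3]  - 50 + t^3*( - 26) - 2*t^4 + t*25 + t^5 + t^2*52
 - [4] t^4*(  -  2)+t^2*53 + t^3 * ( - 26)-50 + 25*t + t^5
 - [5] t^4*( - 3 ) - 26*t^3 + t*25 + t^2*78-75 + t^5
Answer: 3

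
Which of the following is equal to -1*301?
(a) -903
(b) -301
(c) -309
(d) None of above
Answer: b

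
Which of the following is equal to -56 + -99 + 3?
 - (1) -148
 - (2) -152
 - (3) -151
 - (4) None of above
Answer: 2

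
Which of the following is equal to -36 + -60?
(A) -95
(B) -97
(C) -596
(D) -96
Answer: D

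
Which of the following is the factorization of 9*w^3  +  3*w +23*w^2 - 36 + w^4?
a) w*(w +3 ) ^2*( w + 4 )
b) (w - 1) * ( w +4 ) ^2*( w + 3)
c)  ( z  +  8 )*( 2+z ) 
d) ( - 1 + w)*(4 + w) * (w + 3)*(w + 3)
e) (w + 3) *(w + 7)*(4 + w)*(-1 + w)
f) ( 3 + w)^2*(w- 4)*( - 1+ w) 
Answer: d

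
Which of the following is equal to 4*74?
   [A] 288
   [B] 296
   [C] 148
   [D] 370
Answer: B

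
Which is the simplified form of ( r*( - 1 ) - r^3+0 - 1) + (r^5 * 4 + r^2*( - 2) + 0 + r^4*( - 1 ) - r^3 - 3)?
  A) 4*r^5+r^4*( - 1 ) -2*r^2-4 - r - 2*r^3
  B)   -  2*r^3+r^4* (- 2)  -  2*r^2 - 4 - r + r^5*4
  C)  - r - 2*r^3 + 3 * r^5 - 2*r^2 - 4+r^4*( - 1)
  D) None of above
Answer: A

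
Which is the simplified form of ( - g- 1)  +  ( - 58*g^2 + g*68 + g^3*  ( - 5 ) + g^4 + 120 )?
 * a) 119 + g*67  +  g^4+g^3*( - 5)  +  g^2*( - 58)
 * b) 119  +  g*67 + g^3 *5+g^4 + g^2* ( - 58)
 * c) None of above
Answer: a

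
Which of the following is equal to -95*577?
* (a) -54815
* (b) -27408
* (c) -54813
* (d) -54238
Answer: a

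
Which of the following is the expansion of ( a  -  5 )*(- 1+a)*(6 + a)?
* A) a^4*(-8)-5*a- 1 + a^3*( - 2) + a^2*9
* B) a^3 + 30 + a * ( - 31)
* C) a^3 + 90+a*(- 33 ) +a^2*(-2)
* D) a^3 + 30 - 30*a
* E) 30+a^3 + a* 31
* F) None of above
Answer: B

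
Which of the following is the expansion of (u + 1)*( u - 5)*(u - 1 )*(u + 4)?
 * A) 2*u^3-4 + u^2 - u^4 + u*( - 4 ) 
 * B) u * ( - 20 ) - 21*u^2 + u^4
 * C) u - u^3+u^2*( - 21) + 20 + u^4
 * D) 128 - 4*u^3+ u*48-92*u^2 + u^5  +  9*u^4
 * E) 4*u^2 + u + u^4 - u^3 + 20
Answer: C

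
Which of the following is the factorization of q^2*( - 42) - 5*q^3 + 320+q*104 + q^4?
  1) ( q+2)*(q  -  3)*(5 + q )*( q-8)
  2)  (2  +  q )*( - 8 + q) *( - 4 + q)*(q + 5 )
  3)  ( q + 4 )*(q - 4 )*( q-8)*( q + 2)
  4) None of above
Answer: 2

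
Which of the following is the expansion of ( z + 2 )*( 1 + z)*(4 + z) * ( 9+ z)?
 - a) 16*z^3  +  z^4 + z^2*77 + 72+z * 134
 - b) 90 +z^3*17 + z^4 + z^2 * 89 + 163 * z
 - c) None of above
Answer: a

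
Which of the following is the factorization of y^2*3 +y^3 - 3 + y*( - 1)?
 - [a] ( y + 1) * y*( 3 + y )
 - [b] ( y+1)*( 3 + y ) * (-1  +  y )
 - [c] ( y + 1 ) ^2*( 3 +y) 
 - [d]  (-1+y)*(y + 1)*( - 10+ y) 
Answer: b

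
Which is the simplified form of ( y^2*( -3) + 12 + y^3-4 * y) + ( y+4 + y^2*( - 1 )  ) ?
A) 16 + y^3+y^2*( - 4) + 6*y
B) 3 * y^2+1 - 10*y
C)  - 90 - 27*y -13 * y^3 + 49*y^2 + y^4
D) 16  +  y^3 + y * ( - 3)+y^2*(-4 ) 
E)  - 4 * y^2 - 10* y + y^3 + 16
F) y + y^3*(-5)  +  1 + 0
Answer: D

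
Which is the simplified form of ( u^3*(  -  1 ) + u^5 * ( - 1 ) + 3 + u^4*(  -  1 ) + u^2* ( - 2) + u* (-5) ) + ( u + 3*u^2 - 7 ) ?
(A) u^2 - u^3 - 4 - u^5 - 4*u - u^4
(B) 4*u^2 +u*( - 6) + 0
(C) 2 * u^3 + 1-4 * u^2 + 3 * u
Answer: A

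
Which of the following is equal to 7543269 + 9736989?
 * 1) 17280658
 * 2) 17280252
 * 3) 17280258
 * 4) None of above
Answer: 3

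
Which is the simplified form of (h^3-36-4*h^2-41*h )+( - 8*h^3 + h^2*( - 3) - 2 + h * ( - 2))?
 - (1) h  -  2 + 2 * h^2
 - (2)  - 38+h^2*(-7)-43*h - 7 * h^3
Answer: 2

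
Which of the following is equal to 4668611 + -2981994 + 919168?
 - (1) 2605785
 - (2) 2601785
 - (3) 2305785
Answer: 1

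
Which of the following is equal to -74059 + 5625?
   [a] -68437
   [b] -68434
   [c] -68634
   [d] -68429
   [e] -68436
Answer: b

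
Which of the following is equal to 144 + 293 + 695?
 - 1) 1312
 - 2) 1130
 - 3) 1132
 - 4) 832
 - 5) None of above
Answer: 3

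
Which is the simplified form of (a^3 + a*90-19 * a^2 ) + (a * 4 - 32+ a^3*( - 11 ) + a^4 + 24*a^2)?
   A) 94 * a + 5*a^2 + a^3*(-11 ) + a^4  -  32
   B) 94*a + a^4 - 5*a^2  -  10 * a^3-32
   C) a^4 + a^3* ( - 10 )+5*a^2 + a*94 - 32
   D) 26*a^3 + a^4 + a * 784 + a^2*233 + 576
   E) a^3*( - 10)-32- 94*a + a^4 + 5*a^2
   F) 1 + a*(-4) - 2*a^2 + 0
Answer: C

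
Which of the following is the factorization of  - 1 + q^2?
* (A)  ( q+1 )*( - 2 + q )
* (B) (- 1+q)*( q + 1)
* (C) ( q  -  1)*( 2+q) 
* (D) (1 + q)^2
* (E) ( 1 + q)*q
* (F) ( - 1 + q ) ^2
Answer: B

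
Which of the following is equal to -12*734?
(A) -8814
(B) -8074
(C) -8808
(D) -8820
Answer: C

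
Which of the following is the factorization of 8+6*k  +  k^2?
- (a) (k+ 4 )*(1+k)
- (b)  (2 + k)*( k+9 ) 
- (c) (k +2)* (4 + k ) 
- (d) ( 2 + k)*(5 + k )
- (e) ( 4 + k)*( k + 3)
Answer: c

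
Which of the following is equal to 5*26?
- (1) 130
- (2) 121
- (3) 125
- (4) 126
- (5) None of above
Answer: 1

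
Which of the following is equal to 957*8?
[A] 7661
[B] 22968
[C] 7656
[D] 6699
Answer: C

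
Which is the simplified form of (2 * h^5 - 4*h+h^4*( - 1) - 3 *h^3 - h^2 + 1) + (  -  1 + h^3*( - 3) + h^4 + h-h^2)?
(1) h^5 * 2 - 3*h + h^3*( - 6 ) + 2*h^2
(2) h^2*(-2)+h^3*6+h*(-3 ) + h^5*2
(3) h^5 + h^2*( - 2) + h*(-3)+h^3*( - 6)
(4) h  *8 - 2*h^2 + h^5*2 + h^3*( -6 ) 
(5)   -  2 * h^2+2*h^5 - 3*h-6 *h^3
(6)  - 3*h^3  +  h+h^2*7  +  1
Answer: 5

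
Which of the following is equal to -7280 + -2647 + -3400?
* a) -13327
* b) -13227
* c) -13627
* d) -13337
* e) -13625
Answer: a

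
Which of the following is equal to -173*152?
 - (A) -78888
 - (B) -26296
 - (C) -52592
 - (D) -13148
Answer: B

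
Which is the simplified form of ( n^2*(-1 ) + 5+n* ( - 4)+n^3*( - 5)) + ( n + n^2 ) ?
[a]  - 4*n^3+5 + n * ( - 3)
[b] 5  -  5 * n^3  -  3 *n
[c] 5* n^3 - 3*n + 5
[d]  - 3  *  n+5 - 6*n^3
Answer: b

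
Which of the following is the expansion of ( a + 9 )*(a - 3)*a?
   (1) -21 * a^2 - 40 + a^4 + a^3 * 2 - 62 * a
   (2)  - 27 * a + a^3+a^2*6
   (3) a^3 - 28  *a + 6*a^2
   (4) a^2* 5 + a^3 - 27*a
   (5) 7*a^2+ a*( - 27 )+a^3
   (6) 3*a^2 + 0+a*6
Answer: 2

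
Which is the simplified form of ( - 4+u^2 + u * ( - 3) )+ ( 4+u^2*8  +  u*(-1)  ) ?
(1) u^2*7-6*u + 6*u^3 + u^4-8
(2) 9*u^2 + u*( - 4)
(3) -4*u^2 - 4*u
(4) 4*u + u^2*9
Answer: 2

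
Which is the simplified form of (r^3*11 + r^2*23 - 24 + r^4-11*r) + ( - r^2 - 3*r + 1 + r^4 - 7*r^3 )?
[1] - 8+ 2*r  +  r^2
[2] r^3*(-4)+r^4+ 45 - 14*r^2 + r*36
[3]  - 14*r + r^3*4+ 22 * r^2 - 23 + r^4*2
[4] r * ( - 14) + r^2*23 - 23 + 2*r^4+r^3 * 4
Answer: 3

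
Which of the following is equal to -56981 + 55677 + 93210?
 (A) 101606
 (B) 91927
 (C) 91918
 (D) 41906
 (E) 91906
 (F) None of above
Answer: E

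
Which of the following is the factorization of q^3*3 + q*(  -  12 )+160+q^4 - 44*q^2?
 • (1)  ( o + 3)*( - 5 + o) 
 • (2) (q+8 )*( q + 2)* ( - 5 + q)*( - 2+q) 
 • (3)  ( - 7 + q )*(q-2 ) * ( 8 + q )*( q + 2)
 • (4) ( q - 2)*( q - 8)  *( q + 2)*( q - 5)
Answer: 2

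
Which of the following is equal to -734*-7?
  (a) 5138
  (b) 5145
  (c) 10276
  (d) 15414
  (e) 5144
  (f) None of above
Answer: a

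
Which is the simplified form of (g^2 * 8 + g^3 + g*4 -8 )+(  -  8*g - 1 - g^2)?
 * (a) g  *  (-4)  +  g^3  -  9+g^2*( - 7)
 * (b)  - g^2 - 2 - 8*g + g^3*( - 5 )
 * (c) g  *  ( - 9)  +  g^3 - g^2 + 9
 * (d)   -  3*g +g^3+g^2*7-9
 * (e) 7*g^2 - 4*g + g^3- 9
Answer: e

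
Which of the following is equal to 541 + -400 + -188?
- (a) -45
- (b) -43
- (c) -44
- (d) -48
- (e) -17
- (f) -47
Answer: f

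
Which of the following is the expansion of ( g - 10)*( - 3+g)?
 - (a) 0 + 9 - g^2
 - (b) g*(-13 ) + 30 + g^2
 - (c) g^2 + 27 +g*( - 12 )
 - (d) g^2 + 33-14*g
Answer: b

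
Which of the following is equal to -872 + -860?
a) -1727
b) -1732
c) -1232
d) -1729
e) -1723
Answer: b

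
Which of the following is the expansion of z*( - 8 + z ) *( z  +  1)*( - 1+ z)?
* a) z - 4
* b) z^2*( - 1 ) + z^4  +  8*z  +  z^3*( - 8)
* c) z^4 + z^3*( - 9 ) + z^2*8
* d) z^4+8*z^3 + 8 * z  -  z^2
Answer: b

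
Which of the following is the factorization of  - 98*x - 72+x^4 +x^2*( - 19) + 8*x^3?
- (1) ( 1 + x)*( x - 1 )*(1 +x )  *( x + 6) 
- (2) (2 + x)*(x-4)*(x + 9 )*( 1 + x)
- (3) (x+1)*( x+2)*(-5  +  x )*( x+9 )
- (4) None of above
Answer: 2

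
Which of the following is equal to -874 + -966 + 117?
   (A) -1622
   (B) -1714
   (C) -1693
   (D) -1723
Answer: D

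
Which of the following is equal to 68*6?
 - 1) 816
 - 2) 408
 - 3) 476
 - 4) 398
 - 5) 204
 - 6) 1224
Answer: 2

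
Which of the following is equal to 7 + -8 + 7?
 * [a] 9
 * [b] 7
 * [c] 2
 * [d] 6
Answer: d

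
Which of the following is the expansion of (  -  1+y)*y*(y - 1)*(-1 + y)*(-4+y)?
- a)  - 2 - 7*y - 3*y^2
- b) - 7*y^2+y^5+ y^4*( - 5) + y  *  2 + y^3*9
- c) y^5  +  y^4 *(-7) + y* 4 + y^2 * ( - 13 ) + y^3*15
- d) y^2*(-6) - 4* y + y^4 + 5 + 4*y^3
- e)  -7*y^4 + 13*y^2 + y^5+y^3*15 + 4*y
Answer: c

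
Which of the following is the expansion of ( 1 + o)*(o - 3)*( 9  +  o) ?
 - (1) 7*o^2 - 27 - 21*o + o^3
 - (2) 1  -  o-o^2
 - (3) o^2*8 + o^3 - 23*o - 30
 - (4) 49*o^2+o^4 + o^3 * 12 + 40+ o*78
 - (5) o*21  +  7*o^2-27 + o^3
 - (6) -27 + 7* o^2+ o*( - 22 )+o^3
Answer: 1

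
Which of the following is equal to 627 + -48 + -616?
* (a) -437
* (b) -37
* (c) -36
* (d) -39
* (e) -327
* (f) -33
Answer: b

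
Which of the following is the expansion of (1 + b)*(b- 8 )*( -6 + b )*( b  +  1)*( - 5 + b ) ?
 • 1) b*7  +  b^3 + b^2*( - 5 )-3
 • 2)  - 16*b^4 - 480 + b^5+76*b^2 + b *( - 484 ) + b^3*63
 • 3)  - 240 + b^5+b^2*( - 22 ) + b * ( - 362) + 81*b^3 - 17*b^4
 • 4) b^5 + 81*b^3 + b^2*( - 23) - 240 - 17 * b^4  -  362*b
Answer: 4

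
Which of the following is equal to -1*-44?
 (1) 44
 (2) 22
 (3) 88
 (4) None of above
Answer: 1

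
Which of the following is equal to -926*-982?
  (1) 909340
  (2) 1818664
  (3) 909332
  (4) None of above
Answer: 3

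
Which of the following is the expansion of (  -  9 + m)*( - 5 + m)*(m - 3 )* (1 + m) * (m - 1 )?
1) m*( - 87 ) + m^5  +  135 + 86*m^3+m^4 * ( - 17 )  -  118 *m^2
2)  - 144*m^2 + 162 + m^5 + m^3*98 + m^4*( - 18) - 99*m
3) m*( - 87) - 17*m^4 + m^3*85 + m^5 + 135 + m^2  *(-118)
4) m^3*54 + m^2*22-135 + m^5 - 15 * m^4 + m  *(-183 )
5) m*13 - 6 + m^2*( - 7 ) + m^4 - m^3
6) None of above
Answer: 1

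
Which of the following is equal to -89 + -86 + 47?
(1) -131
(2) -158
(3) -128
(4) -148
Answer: 3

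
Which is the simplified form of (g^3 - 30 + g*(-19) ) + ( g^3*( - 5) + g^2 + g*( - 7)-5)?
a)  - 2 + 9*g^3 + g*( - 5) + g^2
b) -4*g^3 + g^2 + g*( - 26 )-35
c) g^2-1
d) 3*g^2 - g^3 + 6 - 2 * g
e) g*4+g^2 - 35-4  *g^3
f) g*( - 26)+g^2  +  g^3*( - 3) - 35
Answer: b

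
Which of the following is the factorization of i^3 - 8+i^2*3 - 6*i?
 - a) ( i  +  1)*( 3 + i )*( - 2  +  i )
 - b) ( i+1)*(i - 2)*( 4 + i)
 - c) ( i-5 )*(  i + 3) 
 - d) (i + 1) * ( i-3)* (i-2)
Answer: b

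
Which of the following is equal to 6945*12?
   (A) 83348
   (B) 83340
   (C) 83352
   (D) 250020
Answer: B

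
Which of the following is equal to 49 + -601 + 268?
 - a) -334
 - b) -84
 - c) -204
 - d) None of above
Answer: d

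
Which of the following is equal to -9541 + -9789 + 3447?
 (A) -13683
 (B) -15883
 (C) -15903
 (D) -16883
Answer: B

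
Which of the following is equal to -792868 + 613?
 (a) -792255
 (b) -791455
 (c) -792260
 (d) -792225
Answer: a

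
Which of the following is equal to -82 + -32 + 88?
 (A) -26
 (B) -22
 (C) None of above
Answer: A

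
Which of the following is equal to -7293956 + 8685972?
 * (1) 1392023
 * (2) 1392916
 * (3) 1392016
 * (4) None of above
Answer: 3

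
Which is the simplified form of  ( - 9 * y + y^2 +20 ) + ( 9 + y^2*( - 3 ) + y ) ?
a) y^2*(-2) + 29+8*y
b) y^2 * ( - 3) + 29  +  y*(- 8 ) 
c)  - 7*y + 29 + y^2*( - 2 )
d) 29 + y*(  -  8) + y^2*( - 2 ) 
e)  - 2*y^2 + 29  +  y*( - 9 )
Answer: d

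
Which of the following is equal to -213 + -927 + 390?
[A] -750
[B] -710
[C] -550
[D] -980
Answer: A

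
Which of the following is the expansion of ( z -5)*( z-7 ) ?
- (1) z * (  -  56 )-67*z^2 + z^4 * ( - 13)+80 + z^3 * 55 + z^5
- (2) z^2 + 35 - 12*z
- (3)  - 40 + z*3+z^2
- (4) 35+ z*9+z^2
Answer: 2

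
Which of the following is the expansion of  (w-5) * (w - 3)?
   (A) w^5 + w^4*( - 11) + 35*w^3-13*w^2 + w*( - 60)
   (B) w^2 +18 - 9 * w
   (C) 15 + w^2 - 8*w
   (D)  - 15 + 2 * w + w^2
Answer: C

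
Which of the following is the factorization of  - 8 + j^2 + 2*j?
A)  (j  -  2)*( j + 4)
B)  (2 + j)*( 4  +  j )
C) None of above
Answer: A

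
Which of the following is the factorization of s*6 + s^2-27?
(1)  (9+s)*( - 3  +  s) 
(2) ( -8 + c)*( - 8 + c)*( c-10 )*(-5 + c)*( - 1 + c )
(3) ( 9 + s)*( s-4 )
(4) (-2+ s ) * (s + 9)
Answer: 1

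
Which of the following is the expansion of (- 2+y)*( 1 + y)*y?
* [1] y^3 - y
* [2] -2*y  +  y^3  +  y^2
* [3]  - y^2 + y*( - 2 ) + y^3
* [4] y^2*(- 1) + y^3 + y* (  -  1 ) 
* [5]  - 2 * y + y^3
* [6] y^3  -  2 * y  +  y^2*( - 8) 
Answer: 3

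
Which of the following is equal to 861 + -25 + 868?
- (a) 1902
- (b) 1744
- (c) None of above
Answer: c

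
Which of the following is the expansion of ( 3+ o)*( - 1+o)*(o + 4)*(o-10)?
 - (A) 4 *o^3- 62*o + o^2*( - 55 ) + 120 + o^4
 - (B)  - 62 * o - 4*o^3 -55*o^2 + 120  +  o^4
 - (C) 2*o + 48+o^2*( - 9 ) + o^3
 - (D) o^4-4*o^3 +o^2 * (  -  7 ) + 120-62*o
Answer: B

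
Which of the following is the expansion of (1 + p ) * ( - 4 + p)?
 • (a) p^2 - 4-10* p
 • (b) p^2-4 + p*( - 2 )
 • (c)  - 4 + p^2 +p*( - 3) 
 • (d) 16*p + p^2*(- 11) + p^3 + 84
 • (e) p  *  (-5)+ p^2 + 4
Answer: c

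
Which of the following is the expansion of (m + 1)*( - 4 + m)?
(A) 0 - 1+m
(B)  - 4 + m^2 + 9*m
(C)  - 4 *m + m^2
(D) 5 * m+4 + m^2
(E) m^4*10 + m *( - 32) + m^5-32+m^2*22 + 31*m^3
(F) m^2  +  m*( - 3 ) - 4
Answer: F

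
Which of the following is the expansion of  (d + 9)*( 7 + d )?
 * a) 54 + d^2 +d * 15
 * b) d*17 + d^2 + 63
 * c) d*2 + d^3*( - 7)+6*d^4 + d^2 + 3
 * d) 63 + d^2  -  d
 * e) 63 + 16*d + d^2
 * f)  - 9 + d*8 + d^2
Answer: e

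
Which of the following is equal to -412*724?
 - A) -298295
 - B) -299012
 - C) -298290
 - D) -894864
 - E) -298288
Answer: E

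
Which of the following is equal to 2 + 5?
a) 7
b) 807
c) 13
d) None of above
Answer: a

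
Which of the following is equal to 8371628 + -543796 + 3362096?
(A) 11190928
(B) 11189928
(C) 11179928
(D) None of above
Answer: B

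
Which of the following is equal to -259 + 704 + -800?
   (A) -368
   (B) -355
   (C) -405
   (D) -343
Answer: B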